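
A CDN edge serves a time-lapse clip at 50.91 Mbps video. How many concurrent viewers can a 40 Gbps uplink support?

785

40 Gbps = 40,000 Mbps; 40,000 / 50.910 = 785.70 → 785 viewers.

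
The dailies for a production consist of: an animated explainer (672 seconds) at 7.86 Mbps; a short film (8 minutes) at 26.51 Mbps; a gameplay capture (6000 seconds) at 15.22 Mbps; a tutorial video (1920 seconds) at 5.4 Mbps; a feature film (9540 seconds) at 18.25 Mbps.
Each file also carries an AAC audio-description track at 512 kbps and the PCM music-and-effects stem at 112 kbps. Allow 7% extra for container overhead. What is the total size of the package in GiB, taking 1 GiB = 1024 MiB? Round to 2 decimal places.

Audio total: 512 + 112 = 624 kbps = 0.624 Mbps.
animated explainer: 8.484 Mbps × 672 s × 1.07 = 6100.3 Mb
short film: 27.134 Mbps × 480 s × 1.07 = 13936.0 Mb
gameplay capture: 15.844 Mbps × 6000 s × 1.07 = 101718.5 Mb
tutorial video: 6.024 Mbps × 1920 s × 1.07 = 12375.7 Mb
feature film: 18.874 Mbps × 9540 s × 1.07 = 192662.0 Mb
Total: 326792.6 Mb = 40849.1 MB.
= 38.04 GiB.

38.04 GiB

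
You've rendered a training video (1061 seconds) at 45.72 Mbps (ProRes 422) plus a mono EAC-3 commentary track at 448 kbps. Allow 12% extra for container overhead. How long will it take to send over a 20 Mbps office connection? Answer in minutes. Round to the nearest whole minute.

Audio: 448 kbps = 0.448 Mbps.
Total bitrate: 46.168 Mbps.
File: 46.168 Mbps × 1061 s = 48984.2 Mb.
With 12% container overhead: ×1.12. → 54862.4 Mb.
At 20 Mbps: 54862.4 / 20 = 2743.1 s ≈ 45.7 minutes.

46 minutes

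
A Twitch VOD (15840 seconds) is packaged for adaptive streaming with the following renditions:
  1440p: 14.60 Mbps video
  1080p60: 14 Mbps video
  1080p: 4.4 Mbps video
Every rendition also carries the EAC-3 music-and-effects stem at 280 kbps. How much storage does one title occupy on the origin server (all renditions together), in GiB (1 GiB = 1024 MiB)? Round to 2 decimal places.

Audio: 280 kbps = 0.280 Mbps.
Sum of rendition bitrates: (14.60+0.280) + (14+0.280) + (4.4+0.280) = 33.840 Mbps.
× 15840 s = 536,026 Mb = 67,003 MB = 62.40 GiB.

62.40 GiB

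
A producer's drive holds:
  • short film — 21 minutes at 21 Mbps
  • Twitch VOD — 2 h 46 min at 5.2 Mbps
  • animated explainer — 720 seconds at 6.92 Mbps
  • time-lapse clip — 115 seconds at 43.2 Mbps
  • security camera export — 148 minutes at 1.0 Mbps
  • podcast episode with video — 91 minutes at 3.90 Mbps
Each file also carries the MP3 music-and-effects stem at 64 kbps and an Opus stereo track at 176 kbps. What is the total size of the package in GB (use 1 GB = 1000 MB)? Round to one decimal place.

Audio total: 64 + 176 = 240 kbps = 0.240 Mbps.
short film: 21.240 Mbps × 1260 s = 26762.4 Mb
Twitch VOD: 5.440 Mbps × 9960 s = 54182.4 Mb
animated explainer: 7.160 Mbps × 720 s = 5155.2 Mb
time-lapse clip: 43.440 Mbps × 115 s = 4995.6 Mb
security camera export: 1.240 Mbps × 8880 s = 11011.2 Mb
podcast episode with video: 4.140 Mbps × 5460 s = 22604.4 Mb
Total: 124711.2 Mb = 15588.9 MB.
= 15.59 GB.

15.6 GB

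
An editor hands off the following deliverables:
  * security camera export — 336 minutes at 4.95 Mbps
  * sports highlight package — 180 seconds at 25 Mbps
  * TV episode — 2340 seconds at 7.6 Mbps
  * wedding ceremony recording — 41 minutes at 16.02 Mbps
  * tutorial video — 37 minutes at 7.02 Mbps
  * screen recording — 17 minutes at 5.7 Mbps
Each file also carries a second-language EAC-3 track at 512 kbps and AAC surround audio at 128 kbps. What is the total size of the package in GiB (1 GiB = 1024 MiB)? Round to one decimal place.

23.4 GiB

Audio total: 512 + 128 = 640 kbps = 0.640 Mbps.
security camera export: 5.590 Mbps × 20160 s = 112694.4 Mb
sports highlight package: 25.640 Mbps × 180 s = 4615.2 Mb
TV episode: 8.240 Mbps × 2340 s = 19281.6 Mb
wedding ceremony recording: 16.660 Mbps × 2460 s = 40983.6 Mb
tutorial video: 7.660 Mbps × 2220 s = 17005.2 Mb
screen recording: 6.340 Mbps × 1020 s = 6466.8 Mb
Total: 201046.8 Mb = 25130.8 MB.
= 23.40 GiB.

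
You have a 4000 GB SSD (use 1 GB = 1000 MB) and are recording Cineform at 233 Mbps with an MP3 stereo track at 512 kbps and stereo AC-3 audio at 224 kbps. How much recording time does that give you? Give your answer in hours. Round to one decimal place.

38.0 hours

Audio total: 512 + 224 = 736 kbps = 0.736 Mbps.
Total bitrate: 233 + 0.736 = 233.736 Mbps.
Capacity: 4000 GB = 32,000,000 Mb.
Recording time: 32,000,000 / 233.736 = 136,907 s ≈ 38.0 hours.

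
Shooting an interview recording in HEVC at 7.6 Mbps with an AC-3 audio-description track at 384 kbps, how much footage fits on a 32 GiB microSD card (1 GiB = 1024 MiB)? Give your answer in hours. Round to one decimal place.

Audio: 384 kbps = 0.384 Mbps.
Total bitrate: 7.6 + 0.384 = 7.984 Mbps.
Capacity: 32 GiB = 274,878 Mb.
Recording time: 274,878 / 7.984 = 34,429 s ≈ 9.56 hours.

9.6 hours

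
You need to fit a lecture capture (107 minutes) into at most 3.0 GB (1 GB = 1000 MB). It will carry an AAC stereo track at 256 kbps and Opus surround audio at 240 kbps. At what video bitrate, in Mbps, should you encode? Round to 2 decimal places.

Budget: 3.0 GB = 24000.0 Mb.
107 min = 6420 s
Total bitrate budget: 24000.0 Mb / 6420 s = 3.738 Mbps.
Audio total: 256 + 240 = 496 kbps = 0.496 Mbps.
Video: 3.738 − 0.496 = 3.242 Mbps.

3.24 Mbps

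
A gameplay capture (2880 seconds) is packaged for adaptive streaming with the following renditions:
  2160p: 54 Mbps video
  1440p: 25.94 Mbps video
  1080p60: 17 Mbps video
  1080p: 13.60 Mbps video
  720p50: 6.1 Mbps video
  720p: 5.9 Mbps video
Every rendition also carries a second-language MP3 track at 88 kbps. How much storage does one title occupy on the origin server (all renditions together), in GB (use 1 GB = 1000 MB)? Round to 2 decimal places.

44.30 GB

Audio: 88 kbps = 0.088 Mbps.
Sum of rendition bitrates: (54+0.088) + (25.94+0.088) + (17+0.088) + (13.60+0.088) + (6.1+0.088) + (5.9+0.088) = 123.068 Mbps.
× 2880 s = 354,436 Mb = 44,304 MB = 44.30 GB.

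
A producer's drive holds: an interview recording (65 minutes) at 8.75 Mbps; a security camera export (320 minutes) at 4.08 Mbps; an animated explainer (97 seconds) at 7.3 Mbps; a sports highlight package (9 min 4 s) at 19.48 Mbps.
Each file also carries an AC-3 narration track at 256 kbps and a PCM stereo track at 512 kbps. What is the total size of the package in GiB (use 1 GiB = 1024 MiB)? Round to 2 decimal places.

Audio total: 256 + 512 = 768 kbps = 0.768 Mbps.
interview recording: 9.518 Mbps × 3900 s = 37120.2 Mb
security camera export: 4.848 Mbps × 19200 s = 93081.6 Mb
animated explainer: 8.068 Mbps × 97 s = 782.6 Mb
sports highlight package: 20.248 Mbps × 544 s = 11014.9 Mb
Total: 141999.3 Mb = 17749.9 MB.
= 16.53 GiB.

16.53 GiB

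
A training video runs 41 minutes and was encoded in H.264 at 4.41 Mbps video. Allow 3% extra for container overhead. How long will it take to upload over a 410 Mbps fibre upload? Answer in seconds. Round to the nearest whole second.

41 min = 2460 s
File: 4.410 Mbps × 2460 s = 10848.6 Mb.
With 3% container overhead: ×1.03. → 11174.1 Mb.
At 410 Mbps: 11174.1 / 410 = 27.3 s ≈ 27.3 seconds.

27 seconds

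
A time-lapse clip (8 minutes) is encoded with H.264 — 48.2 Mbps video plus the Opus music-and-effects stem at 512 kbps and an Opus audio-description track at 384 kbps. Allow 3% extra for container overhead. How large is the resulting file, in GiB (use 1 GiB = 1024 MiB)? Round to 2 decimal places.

8 min = 480 s
Audio total: 512 + 384 = 896 kbps = 0.896 Mbps.
Total bitrate: 48.2 + 0.896 = 49.096 Mbps.
Stream data: 49.096 Mbps × 480 s = 23566.1 Mb.
With 3% container overhead: ×1.03.
24,273 Mb = 3,034,132,800 bytes ÷ 1,073,741,824 = 2.826 GiB.

2.83 GiB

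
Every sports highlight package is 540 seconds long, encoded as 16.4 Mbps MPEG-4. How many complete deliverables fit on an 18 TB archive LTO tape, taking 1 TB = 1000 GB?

Per item: 16.400 Mbps × 540 s = 8,856 Mb = 1,107 MB.
Capacity: 18 TB = 144,000,000 Mb; 16260.16 items → 16260 complete.

16260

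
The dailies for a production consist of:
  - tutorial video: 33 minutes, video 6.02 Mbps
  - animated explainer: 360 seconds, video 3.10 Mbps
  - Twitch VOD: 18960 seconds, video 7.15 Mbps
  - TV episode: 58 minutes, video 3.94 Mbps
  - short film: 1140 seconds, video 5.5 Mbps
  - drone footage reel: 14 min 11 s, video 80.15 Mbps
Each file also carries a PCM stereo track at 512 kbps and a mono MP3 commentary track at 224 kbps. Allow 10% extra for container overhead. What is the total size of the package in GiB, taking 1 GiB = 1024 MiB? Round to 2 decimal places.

32.85 GiB

Audio total: 512 + 224 = 736 kbps = 0.736 Mbps.
tutorial video: 6.756 Mbps × 1980 s × 1.10 = 14714.6 Mb
animated explainer: 3.836 Mbps × 360 s × 1.10 = 1519.1 Mb
Twitch VOD: 7.886 Mbps × 18960 s × 1.10 = 164470.4 Mb
TV episode: 4.676 Mbps × 3480 s × 1.10 = 17899.7 Mb
short film: 6.236 Mbps × 1140 s × 1.10 = 7819.9 Mb
drone footage reel: 80.886 Mbps × 851 s × 1.10 = 75717.4 Mb
Total: 282141.1 Mb = 35267.6 MB.
= 32.85 GiB.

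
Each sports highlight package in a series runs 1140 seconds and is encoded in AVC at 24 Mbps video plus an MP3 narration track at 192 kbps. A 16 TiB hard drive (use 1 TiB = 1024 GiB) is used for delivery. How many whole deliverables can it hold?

5103

Audio: 192 kbps = 0.192 Mbps.
Total bitrate: 24.192 Mbps.
Per item: 24.192 Mbps × 1140 s = 27,579 Mb = 3,447 MB.
Capacity: 16 TiB = 140,737,488 Mb; 5103.09 items → 5103 complete.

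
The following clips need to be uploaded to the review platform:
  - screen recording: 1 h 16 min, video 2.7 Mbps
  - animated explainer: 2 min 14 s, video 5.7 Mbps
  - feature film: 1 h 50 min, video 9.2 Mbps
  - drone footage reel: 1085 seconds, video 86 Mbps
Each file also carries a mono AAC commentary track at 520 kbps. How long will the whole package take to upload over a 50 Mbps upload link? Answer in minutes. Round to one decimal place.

57.8 minutes

Audio: 520 kbps = 0.520 Mbps.
screen recording: 3.220 Mbps × 4560 s = 14683.2 Mb
animated explainer: 6.220 Mbps × 134 s = 833.5 Mb
feature film: 9.720 Mbps × 6600 s = 64152.0 Mb
drone footage reel: 86.520 Mbps × 1085 s = 93874.2 Mb
Total: 173542.9 Mb = 21692.9 MB.
At 50 Mbps: 173542.9 / 50 = 3471 s ≈ 57.8 minutes.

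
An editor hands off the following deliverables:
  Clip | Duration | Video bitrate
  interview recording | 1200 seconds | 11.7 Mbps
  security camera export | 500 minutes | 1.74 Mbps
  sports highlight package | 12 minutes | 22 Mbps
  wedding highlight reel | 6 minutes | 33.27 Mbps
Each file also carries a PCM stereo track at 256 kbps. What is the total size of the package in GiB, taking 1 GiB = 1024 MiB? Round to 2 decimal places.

11.91 GiB

Audio: 256 kbps = 0.256 Mbps.
interview recording: 11.956 Mbps × 1200 s = 14347.2 Mb
security camera export: 1.996 Mbps × 30000 s = 59880.0 Mb
sports highlight package: 22.256 Mbps × 720 s = 16024.3 Mb
wedding highlight reel: 33.526 Mbps × 360 s = 12069.4 Mb
Total: 102320.9 Mb = 12790.1 MB.
= 11.91 GiB.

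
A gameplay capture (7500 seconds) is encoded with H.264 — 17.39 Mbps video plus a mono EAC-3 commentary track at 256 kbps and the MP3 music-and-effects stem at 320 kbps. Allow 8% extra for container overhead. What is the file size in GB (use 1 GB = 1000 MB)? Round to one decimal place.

18.2 GB

Audio total: 256 + 320 = 576 kbps = 0.576 Mbps.
Total bitrate: 17.39 + 0.576 = 17.966 Mbps.
Stream data: 17.966 Mbps × 7500 s = 134745.0 Mb.
With 8% container overhead: ×1.08.
145,525 Mb ÷ 8 = 18,191 MB → 18.19 GB.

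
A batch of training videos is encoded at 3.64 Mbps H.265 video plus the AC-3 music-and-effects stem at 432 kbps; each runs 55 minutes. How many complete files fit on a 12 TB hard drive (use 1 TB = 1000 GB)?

7144

55 min = 3300 s
Audio: 432 kbps = 0.432 Mbps.
Total bitrate: 4.072 Mbps.
Per item: 4.072 Mbps × 3300 s = 13,438 Mb = 1,680 MB.
Capacity: 12 TB = 96,000,000 Mb; 7144.13 items → 7144 complete.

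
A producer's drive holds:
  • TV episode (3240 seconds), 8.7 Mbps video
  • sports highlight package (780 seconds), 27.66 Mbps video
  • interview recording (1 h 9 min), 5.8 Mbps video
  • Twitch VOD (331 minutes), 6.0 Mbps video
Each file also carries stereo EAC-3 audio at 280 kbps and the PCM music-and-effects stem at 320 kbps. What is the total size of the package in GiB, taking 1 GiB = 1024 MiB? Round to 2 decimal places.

24.42 GiB

Audio total: 280 + 320 = 600 kbps = 0.600 Mbps.
TV episode: 9.300 Mbps × 3240 s = 30132.0 Mb
sports highlight package: 28.260 Mbps × 780 s = 22042.8 Mb
interview recording: 6.400 Mbps × 4140 s = 26496.0 Mb
Twitch VOD: 6.600 Mbps × 19860 s = 131076.0 Mb
Total: 209746.8 Mb = 26218.3 MB.
= 24.42 GiB.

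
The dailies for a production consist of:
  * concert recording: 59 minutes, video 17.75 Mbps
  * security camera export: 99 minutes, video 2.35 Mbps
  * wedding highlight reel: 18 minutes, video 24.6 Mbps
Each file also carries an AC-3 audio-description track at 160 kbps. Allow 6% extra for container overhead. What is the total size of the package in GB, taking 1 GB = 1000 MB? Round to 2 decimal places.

13.92 GB

Audio: 160 kbps = 0.160 Mbps.
concert recording: 17.910 Mbps × 3540 s × 1.06 = 67205.5 Mb
security camera export: 2.510 Mbps × 5940 s × 1.06 = 15804.0 Mb
wedding highlight reel: 24.760 Mbps × 1080 s × 1.06 = 28345.2 Mb
Total: 111354.7 Mb = 13919.3 MB.
= 13.92 GB.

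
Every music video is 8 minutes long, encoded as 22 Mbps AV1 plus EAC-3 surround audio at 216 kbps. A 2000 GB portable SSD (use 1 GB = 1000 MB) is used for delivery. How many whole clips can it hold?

8 min = 480 s
Audio: 216 kbps = 0.216 Mbps.
Total bitrate: 22.216 Mbps.
Per item: 22.216 Mbps × 480 s = 10,664 Mb = 1,333 MB.
Capacity: 2000 GB = 16,000,000 Mb; 1500.42 items → 1500 complete.

1500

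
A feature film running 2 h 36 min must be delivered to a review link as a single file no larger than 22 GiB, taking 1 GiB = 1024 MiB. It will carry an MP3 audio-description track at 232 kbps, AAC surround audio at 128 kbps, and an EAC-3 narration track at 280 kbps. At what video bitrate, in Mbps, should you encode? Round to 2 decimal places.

19.55 Mbps

Budget: 22 GiB = 188978.6 Mb.
2 h 36 min = 156 min = 9360 s
Total bitrate budget: 188978.6 Mb / 9360 s = 20.190 Mbps.
Audio total: 232 + 128 + 280 = 640 kbps = 0.640 Mbps.
Video: 20.190 − 0.640 = 19.550 Mbps.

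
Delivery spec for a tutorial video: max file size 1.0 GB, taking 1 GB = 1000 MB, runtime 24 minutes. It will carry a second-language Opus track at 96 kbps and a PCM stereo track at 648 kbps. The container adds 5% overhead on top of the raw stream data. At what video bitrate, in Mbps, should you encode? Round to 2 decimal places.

4.55 Mbps

Budget: 1.0 GB = 8000.0 Mb.
Stream payload after overhead: 8000.0 / 1.05 = 7619.0 Mb.
24 min = 1440 s
Total bitrate budget: 7619.0 Mb / 1440 s = 5.291 Mbps.
Audio total: 96 + 648 = 744 kbps = 0.744 Mbps.
Video: 5.291 − 0.744 = 4.547 Mbps.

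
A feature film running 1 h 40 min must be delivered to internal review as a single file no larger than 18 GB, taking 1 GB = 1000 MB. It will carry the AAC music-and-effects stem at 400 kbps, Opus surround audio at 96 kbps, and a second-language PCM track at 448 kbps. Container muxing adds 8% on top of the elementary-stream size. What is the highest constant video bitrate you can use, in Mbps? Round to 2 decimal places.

Budget: 18 GB = 144000.0 Mb.
Stream payload after overhead: 144000.0 / 1.08 = 133333.3 Mb.
1 h 40 min = 100 min = 6000 s
Total bitrate budget: 133333.3 Mb / 6000 s = 22.222 Mbps.
Audio total: 400 + 96 + 448 = 944 kbps = 0.944 Mbps.
Video: 22.222 − 0.944 = 21.278 Mbps.

21.28 Mbps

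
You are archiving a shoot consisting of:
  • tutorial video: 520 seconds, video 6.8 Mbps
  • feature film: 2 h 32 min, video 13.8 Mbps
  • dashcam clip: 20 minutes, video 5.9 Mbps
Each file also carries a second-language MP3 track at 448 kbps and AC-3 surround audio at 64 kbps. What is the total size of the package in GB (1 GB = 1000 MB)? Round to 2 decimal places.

Audio total: 448 + 64 = 512 kbps = 0.512 Mbps.
tutorial video: 7.312 Mbps × 520 s = 3802.2 Mb
feature film: 14.312 Mbps × 9120 s = 130525.4 Mb
dashcam clip: 6.412 Mbps × 1200 s = 7694.4 Mb
Total: 142022.1 Mb = 17752.8 MB.
= 17.75 GB.

17.75 GB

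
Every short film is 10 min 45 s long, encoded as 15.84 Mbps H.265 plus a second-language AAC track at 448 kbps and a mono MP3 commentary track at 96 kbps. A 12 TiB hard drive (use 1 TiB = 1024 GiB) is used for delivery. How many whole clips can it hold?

10 min 45 s = 645 s
Audio total: 448 + 96 = 544 kbps = 0.544 Mbps.
Total bitrate: 16.384 Mbps.
Per item: 16.384 Mbps × 645 s = 10,568 Mb = 1,321 MB.
Capacity: 12 TiB = 105,553,116 Mb; 9988.30 items → 9988 complete.

9988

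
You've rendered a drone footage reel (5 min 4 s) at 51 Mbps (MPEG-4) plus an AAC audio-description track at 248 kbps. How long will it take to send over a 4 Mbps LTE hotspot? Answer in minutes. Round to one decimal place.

5 min 4 s = 304 s
Audio: 248 kbps = 0.248 Mbps.
Total bitrate: 51.248 Mbps.
File: 51.248 Mbps × 304 s = 15579.4 Mb.
At 4 Mbps: 15579.4 / 4 = 3894.8 s ≈ 64.9 minutes.

64.9 minutes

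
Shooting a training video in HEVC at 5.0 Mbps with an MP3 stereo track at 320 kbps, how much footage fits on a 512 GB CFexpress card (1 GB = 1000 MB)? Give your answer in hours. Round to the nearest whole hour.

214 hours

Audio: 320 kbps = 0.320 Mbps.
Total bitrate: 5.0 + 0.320 = 5.320 Mbps.
Capacity: 512 GB = 4,096,000 Mb.
Recording time: 4,096,000 / 5.320 = 769,925 s ≈ 214 hours.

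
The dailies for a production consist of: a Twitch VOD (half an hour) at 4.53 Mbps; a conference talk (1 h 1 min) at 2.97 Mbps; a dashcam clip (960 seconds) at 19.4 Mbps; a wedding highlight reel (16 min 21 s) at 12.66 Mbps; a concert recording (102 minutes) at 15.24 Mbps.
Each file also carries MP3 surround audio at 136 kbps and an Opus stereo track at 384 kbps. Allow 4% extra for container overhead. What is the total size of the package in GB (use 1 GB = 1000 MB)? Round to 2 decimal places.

Audio total: 136 + 384 = 520 kbps = 0.520 Mbps.
Twitch VOD: 5.050 Mbps × 1800 s × 1.04 = 9453.6 Mb
conference talk: 3.490 Mbps × 3660 s × 1.04 = 13284.3 Mb
dashcam clip: 19.920 Mbps × 960 s × 1.04 = 19888.1 Mb
wedding highlight reel: 13.180 Mbps × 981 s × 1.04 = 13446.8 Mb
concert recording: 15.760 Mbps × 6120 s × 1.04 = 100309.2 Mb
Total: 156382.1 Mb = 19547.8 MB.
= 19.55 GB.

19.55 GB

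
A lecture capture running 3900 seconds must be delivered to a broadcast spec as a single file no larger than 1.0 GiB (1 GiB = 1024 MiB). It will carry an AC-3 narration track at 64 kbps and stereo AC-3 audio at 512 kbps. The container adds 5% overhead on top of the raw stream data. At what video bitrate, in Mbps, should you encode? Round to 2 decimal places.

Budget: 1.0 GiB = 8589.9 Mb.
Stream payload after overhead: 8589.9 / 1.05 = 8180.9 Mb.
Total bitrate budget: 8180.9 Mb / 3900 s = 2.098 Mbps.
Audio total: 64 + 512 = 576 kbps = 0.576 Mbps.
Video: 2.098 − 0.576 = 1.522 Mbps.

1.52 Mbps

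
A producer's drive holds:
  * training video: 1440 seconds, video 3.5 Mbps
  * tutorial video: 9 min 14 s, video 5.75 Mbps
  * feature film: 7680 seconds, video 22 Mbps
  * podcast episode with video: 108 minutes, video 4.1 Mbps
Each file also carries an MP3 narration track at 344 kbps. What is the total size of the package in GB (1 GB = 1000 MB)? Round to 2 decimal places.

Audio: 344 kbps = 0.344 Mbps.
training video: 3.844 Mbps × 1440 s = 5535.4 Mb
tutorial video: 6.094 Mbps × 554 s = 3376.1 Mb
feature film: 22.344 Mbps × 7680 s = 171601.9 Mb
podcast episode with video: 4.444 Mbps × 6480 s = 28797.1 Mb
Total: 209310.5 Mb = 26163.8 MB.
= 26.16 GB.

26.16 GB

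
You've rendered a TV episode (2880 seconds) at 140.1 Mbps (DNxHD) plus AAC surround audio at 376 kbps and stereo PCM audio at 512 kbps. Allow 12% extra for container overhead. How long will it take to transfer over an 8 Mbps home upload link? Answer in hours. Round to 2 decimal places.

15.79 hours

Audio total: 376 + 512 = 888 kbps = 0.888 Mbps.
Total bitrate: 140.988 Mbps.
File: 140.988 Mbps × 2880 s = 406045.4 Mb.
With 12% container overhead: ×1.12. → 454770.9 Mb.
At 8 Mbps: 454770.9 / 8 = 56846.4 s ≈ 15.8 hours.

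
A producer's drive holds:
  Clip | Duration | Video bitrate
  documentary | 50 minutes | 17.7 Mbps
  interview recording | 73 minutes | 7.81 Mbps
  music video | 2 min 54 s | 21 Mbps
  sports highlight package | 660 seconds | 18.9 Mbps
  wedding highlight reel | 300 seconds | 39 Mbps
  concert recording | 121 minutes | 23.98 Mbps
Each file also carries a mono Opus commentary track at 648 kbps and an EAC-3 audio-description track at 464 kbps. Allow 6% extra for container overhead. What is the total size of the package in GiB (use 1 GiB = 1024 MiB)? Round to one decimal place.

37.9 GiB

Audio total: 648 + 464 = 1112 kbps = 1.112 Mbps.
documentary: 18.812 Mbps × 3000 s × 1.06 = 59822.2 Mb
interview recording: 8.922 Mbps × 4380 s × 1.06 = 41423.1 Mb
music video: 22.112 Mbps × 174 s × 1.06 = 4078.3 Mb
sports highlight package: 20.012 Mbps × 660 s × 1.06 = 14000.4 Mb
wedding highlight reel: 40.112 Mbps × 300 s × 1.06 = 12755.6 Mb
concert recording: 25.092 Mbps × 7260 s × 1.06 = 193098.0 Mb
Total: 325177.6 Mb = 40647.2 MB.
= 37.86 GiB.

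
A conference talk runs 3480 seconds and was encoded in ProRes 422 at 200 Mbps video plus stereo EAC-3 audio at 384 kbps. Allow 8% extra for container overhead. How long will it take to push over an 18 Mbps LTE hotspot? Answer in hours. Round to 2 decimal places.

Audio: 384 kbps = 0.384 Mbps.
Total bitrate: 200.384 Mbps.
File: 200.384 Mbps × 3480 s = 697336.3 Mb.
With 8% container overhead: ×1.08. → 753123.2 Mb.
At 18 Mbps: 753123.2 / 18 = 41840.2 s ≈ 11.6 hours.

11.62 hours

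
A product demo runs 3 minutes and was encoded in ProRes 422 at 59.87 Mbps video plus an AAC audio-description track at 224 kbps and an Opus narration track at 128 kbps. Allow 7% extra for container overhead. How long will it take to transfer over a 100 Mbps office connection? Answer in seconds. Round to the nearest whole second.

3 min = 180 s
Audio total: 224 + 128 = 352 kbps = 0.352 Mbps.
Total bitrate: 60.222 Mbps.
File: 60.222 Mbps × 180 s = 10840.0 Mb.
With 7% container overhead: ×1.07. → 11598.8 Mb.
At 100 Mbps: 11598.8 / 100 = 116.0 s ≈ 116 seconds.

116 seconds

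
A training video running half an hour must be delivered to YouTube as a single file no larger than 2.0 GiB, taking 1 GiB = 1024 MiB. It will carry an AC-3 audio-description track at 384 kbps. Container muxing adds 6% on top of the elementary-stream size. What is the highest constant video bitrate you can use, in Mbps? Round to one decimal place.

8.6 Mbps

Budget: 2.0 GiB = 17179.9 Mb.
Stream payload after overhead: 17179.9 / 1.06 = 16207.4 Mb.
30 min = 1800 s
Total bitrate budget: 16207.4 Mb / 1800 s = 9.004 Mbps.
Audio: 384 kbps = 0.384 Mbps.
Video: 9.004 − 0.384 = 8.620 Mbps.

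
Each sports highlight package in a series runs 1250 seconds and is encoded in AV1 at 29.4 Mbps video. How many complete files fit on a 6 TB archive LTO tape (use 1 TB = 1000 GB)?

Per item: 29.400 Mbps × 1250 s = 36,750 Mb = 4,594 MB.
Capacity: 6 TB = 48,000,000 Mb; 1306.12 items → 1306 complete.

1306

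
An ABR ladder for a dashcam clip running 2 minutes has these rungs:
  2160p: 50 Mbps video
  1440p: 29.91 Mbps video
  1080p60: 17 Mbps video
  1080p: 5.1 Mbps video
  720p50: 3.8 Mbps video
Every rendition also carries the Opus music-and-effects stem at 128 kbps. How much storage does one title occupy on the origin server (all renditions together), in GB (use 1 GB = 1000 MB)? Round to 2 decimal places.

1.60 GB

2 min = 120 s
Audio: 128 kbps = 0.128 Mbps.
Sum of rendition bitrates: (50+0.128) + (29.91+0.128) + (17+0.128) + (5.1+0.128) + (3.8+0.128) = 106.450 Mbps.
× 120 s = 12,774 Mb = 1,597 MB = 1.597 GB.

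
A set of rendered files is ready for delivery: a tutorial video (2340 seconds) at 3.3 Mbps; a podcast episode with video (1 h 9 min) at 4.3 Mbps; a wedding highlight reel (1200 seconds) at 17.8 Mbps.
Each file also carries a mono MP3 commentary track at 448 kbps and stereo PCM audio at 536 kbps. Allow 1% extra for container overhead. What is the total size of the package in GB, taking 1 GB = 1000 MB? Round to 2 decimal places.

Audio total: 448 + 536 = 984 kbps = 0.984 Mbps.
tutorial video: 4.284 Mbps × 2340 s × 1.01 = 10124.8 Mb
podcast episode with video: 5.284 Mbps × 4140 s × 1.01 = 22094.5 Mb
wedding highlight reel: 18.784 Mbps × 1200 s × 1.01 = 22766.2 Mb
Total: 54985.5 Mb = 6873.2 MB.
= 6.873 GB.

6.87 GB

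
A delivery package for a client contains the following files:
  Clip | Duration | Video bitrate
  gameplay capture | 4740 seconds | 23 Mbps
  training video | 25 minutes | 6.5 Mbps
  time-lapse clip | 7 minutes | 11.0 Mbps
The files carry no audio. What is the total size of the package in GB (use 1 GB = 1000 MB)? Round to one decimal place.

15.4 GB

gameplay capture: 23.000 Mbps × 4740 s = 109020.0 Mb
training video: 6.500 Mbps × 1500 s = 9750.0 Mb
time-lapse clip: 11.000 Mbps × 420 s = 4620.0 Mb
Total: 123390.0 Mb = 15423.8 MB.
= 15.42 GB.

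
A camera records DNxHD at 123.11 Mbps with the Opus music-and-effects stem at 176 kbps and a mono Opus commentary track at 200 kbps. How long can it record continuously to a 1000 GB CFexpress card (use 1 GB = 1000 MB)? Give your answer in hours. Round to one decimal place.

18.0 hours

Audio total: 176 + 200 = 376 kbps = 0.376 Mbps.
Total bitrate: 123.11 + 0.376 = 123.486 Mbps.
Capacity: 1000 GB = 8,000,000 Mb.
Recording time: 8,000,000 / 123.486 = 64,785 s ≈ 18.0 hours.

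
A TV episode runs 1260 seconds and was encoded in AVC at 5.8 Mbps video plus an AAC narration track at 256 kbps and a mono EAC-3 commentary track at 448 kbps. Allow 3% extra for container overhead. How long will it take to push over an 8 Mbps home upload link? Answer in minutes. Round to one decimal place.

Audio total: 256 + 448 = 704 kbps = 0.704 Mbps.
Total bitrate: 6.504 Mbps.
File: 6.504 Mbps × 1260 s = 8195.0 Mb.
With 3% container overhead: ×1.03. → 8440.9 Mb.
At 8 Mbps: 8440.9 / 8 = 1055.1 s ≈ 17.6 minutes.

17.6 minutes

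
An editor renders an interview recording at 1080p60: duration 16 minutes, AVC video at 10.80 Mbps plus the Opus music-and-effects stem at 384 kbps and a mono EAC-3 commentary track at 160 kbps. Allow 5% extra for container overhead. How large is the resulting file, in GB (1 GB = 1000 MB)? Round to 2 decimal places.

1.43 GB

16 min = 960 s
Audio total: 384 + 160 = 544 kbps = 0.544 Mbps.
Total bitrate: 10.80 + 0.544 = 11.344 Mbps.
Stream data: 11.344 Mbps × 960 s = 10890.2 Mb.
With 5% container overhead: ×1.05.
11,435 Mb ÷ 8 = 1,429 MB → 1.429 GB.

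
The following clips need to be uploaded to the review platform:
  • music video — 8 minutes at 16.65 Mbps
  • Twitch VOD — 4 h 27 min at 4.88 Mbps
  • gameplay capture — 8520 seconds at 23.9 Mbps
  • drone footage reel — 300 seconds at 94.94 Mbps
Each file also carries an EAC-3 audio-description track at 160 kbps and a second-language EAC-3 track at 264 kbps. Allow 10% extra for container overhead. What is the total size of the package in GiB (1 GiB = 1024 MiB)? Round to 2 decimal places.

Audio total: 160 + 264 = 424 kbps = 0.424 Mbps.
music video: 17.074 Mbps × 480 s × 1.10 = 9015.1 Mb
Twitch VOD: 5.304 Mbps × 16020 s × 1.10 = 93467.1 Mb
gameplay capture: 24.324 Mbps × 8520 s × 1.10 = 227964.5 Mb
drone footage reel: 95.364 Mbps × 300 s × 1.10 = 31470.1 Mb
Total: 361916.8 Mb = 45239.6 MB.
= 42.13 GiB.

42.13 GiB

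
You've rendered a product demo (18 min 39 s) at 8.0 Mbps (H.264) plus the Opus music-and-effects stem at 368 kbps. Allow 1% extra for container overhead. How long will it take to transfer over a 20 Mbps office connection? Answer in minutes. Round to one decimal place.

18 min 39 s = 1119 s
Audio: 368 kbps = 0.368 Mbps.
Total bitrate: 8.368 Mbps.
File: 8.368 Mbps × 1119 s = 9363.8 Mb.
With 1% container overhead: ×1.01. → 9457.4 Mb.
At 20 Mbps: 9457.4 / 20 = 472.9 s ≈ 7.88 minutes.

7.9 minutes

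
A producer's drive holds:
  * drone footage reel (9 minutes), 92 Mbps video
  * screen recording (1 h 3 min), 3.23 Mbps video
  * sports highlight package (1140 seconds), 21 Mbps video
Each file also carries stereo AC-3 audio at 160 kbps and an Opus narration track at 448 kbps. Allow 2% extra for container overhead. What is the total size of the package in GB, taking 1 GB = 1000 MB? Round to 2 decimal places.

11.37 GB

Audio total: 160 + 448 = 608 kbps = 0.608 Mbps.
drone footage reel: 92.608 Mbps × 540 s × 1.02 = 51008.5 Mb
screen recording: 3.838 Mbps × 3780 s × 1.02 = 14797.8 Mb
sports highlight package: 21.608 Mbps × 1140 s × 1.02 = 25125.8 Mb
Total: 90932.1 Mb = 11366.5 MB.
= 11.37 GB.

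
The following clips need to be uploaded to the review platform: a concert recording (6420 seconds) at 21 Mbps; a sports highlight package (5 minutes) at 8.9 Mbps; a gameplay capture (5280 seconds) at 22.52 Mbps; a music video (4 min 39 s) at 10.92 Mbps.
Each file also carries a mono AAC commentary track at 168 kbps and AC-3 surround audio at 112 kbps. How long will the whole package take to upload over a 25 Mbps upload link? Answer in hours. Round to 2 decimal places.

Audio total: 168 + 112 = 280 kbps = 0.280 Mbps.
concert recording: 21.280 Mbps × 6420 s = 136617.6 Mb
sports highlight package: 9.180 Mbps × 300 s = 2754.0 Mb
gameplay capture: 22.800 Mbps × 5280 s = 120384.0 Mb
music video: 11.200 Mbps × 279 s = 3124.8 Mb
Total: 262880.4 Mb = 32860.1 MB.
At 25 Mbps: 262880.4 / 25 = 10515 s ≈ 2.92 hours.

2.92 hours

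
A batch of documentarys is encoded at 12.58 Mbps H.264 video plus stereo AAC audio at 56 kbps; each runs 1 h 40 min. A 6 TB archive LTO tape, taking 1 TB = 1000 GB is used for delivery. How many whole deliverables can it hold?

633

1 h 40 min = 100 min = 6000 s
Audio: 56 kbps = 0.056 Mbps.
Total bitrate: 12.636 Mbps.
Per item: 12.636 Mbps × 6000 s = 75,816 Mb = 9,477 MB.
Capacity: 6 TB = 48,000,000 Mb; 633.11 items → 633 complete.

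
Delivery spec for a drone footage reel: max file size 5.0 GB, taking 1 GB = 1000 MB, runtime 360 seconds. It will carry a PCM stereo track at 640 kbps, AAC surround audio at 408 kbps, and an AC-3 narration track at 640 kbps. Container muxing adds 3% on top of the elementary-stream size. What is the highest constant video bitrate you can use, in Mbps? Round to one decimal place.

106.2 Mbps

Budget: 5.0 GB = 40000.0 Mb.
Stream payload after overhead: 40000.0 / 1.03 = 38835.0 Mb.
Total bitrate budget: 38835.0 Mb / 360 s = 107.875 Mbps.
Audio total: 640 + 408 + 640 = 1688 kbps = 1.688 Mbps.
Video: 107.875 − 1.688 = 106.187 Mbps.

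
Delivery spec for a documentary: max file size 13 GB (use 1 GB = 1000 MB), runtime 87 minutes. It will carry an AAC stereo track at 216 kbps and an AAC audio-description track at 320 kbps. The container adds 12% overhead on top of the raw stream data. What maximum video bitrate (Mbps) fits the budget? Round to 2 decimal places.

17.25 Mbps

Budget: 13 GB = 104000.0 Mb.
Stream payload after overhead: 104000.0 / 1.12 = 92857.1 Mb.
87 min = 5220 s
Total bitrate budget: 92857.1 Mb / 5220 s = 17.789 Mbps.
Audio total: 216 + 320 = 536 kbps = 0.536 Mbps.
Video: 17.789 − 0.536 = 17.253 Mbps.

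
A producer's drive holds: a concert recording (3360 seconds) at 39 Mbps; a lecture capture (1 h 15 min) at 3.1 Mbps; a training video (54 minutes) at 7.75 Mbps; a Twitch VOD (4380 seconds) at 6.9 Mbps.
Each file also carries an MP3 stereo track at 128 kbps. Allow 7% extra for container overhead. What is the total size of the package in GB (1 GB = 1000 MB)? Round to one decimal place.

27.1 GB

Audio: 128 kbps = 0.128 Mbps.
concert recording: 39.128 Mbps × 3360 s × 1.07 = 140673.0 Mb
lecture capture: 3.228 Mbps × 4500 s × 1.07 = 15542.8 Mb
training video: 7.878 Mbps × 3240 s × 1.07 = 27311.5 Mb
Twitch VOD: 7.028 Mbps × 4380 s × 1.07 = 32937.4 Mb
Total: 216464.7 Mb = 27058.1 MB.
= 27.06 GB.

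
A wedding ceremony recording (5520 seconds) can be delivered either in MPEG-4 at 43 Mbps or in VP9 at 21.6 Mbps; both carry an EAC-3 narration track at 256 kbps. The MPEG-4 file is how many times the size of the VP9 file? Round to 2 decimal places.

1.98

Audio: 256 kbps = 0.256 Mbps.
MPEG-4: 43.256 Mbps × 5520 s = 238773.1 Mb = 29.847 GB.
VP9: 21.856 Mbps × 5520 s = 120645.1 Mb = 15.081 GB.
Ratio: 29.847 / 15.081 = 1.979.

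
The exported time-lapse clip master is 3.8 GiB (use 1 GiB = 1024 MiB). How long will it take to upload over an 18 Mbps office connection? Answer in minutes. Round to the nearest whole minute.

30 minutes

File: 3.8 GiB = 32641.8 Mb.
At 18 Mbps: 32641.8 / 18 = 1813.4 s ≈ 30.2 minutes.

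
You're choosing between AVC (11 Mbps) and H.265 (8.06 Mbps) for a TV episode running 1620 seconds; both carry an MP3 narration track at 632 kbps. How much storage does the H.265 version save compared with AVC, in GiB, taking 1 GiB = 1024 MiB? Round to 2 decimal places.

Audio: 632 kbps = 0.632 Mbps.
AVC: 11.632 Mbps × 1620 s = 18843.8 Mb = 2.194 GiB.
H.265: 8.692 Mbps × 1620 s = 14081.0 Mb = 1.639 GiB.
Saving: 2.194 − 1.639 = 0.554 GiB.

0.55 GiB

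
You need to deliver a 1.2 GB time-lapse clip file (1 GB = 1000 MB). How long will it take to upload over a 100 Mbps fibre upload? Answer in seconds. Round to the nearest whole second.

File: 1.2 GB = 9600.0 Mb.
At 100 Mbps: 9600.0 / 100 = 96.0 s ≈ 96 seconds.

96 seconds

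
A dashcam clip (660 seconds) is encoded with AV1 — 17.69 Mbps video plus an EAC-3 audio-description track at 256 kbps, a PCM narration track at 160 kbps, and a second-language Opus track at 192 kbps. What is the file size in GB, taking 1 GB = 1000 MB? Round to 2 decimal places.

Audio total: 256 + 160 + 192 = 608 kbps = 0.608 Mbps.
Total bitrate: 17.69 + 0.608 = 18.298 Mbps.
Stream data: 18.298 Mbps × 660 s = 12076.7 Mb.
12,077 Mb ÷ 8 = 1,510 MB → 1.510 GB.

1.51 GB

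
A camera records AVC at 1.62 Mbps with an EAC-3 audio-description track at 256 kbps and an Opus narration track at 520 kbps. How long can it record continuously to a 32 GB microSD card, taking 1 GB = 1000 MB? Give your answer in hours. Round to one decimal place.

29.7 hours

Audio total: 256 + 520 = 776 kbps = 0.776 Mbps.
Total bitrate: 1.62 + 0.776 = 2.396 Mbps.
Capacity: 32 GB = 256,000 Mb.
Recording time: 256,000 / 2.396 = 106,845 s ≈ 29.7 hours.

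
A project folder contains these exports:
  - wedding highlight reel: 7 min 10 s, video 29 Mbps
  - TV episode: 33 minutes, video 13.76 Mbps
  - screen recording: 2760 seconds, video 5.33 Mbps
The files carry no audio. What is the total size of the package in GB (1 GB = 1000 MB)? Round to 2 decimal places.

wedding highlight reel: 29.000 Mbps × 430 s = 12470.0 Mb
TV episode: 13.760 Mbps × 1980 s = 27244.8 Mb
screen recording: 5.330 Mbps × 2760 s = 14710.8 Mb
Total: 54425.6 Mb = 6803.2 MB.
= 6.803 GB.

6.80 GB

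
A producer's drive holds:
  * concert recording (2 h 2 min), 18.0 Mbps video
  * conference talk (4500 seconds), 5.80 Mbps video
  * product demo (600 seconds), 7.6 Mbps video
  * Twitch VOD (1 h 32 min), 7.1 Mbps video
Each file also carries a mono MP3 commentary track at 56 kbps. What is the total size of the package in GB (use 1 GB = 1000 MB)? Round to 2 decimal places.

Audio: 56 kbps = 0.056 Mbps.
concert recording: 18.056 Mbps × 7320 s = 132169.9 Mb
conference talk: 5.856 Mbps × 4500 s = 26352.0 Mb
product demo: 7.656 Mbps × 600 s = 4593.6 Mb
Twitch VOD: 7.156 Mbps × 5520 s = 39501.1 Mb
Total: 202616.6 Mb = 25327.1 MB.
= 25.33 GB.

25.33 GB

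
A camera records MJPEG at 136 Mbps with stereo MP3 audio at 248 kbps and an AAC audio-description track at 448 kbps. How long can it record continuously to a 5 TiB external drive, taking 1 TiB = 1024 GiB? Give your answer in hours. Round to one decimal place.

89.4 hours

Audio total: 248 + 448 = 696 kbps = 0.696 Mbps.
Total bitrate: 136 + 0.696 = 136.696 Mbps.
Capacity: 5 TiB = 43,980,465 Mb.
Recording time: 43,980,465 / 136.696 = 321,739 s ≈ 89.4 hours.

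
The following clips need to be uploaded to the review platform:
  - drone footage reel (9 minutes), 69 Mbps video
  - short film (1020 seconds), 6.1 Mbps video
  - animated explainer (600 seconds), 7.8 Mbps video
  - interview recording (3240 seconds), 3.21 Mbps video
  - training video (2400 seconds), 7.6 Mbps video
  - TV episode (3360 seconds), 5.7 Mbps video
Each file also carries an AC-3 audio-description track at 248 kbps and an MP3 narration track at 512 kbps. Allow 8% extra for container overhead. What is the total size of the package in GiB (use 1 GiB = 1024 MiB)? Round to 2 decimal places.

13.13 GiB

Audio total: 248 + 512 = 760 kbps = 0.760 Mbps.
drone footage reel: 69.760 Mbps × 540 s × 1.08 = 40684.0 Mb
short film: 6.860 Mbps × 1020 s × 1.08 = 7557.0 Mb
animated explainer: 8.560 Mbps × 600 s × 1.08 = 5546.9 Mb
interview recording: 3.970 Mbps × 3240 s × 1.08 = 13891.8 Mb
training video: 8.360 Mbps × 2400 s × 1.08 = 21669.1 Mb
TV episode: 6.460 Mbps × 3360 s × 1.08 = 23442.0 Mb
Total: 112790.9 Mb = 14098.9 MB.
= 13.13 GiB.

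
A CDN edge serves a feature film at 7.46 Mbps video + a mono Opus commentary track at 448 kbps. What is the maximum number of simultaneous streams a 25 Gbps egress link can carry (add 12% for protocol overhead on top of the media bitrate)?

2822

Audio: 448 kbps = 0.448 Mbps.
Per-viewer media rate: 7.908 Mbps.
On the wire with 12% overhead: 8.857 Mbps.
25 Gbps = 25,000 Mbps; 25,000 / 8.857 = 2822.64 → 2822 viewers.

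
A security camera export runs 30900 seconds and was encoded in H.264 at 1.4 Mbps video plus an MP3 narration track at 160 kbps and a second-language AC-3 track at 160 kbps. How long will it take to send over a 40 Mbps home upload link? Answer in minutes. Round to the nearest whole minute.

22 minutes

Audio total: 160 + 160 = 320 kbps = 0.320 Mbps.
Total bitrate: 1.720 Mbps.
File: 1.720 Mbps × 30900 s = 53148.0 Mb.
At 40 Mbps: 53148.0 / 40 = 1328.7 s ≈ 22.1 minutes.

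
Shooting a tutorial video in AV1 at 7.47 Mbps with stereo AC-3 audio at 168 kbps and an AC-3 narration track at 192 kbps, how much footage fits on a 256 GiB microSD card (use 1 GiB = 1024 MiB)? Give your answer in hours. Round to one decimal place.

78.0 hours

Audio total: 168 + 192 = 360 kbps = 0.360 Mbps.
Total bitrate: 7.47 + 0.360 = 7.830 Mbps.
Capacity: 256 GiB = 2,199,023 Mb.
Recording time: 2,199,023 / 7.830 = 280,846 s ≈ 78.0 hours.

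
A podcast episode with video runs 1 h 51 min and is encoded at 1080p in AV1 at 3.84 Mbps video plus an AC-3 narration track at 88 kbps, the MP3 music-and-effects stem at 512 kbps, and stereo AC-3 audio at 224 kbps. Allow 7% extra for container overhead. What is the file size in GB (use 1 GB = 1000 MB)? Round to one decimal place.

1 h 51 min = 111 min = 6660 s
Audio total: 88 + 512 + 224 = 824 kbps = 0.824 Mbps.
Total bitrate: 3.84 + 0.824 = 4.664 Mbps.
Stream data: 4.664 Mbps × 6660 s = 31062.2 Mb.
With 7% container overhead: ×1.07.
33,237 Mb ÷ 8 = 4,155 MB → 4.155 GB.

4.2 GB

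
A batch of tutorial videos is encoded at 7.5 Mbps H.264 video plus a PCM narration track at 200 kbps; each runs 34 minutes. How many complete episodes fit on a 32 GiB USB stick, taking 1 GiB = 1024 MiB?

17

34 min = 2040 s
Audio: 200 kbps = 0.200 Mbps.
Total bitrate: 7.700 Mbps.
Per item: 7.700 Mbps × 2040 s = 15,708 Mb = 1,964 MB.
Capacity: 32 GiB = 274,878 Mb; 17.50 items → 17 complete.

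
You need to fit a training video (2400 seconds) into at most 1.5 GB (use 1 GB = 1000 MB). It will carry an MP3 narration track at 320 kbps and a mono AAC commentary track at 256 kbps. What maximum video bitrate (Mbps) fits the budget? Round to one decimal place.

4.4 Mbps

Budget: 1.5 GB = 12000.0 Mb.
Total bitrate budget: 12000.0 Mb / 2400 s = 5.000 Mbps.
Audio total: 320 + 256 = 576 kbps = 0.576 Mbps.
Video: 5.000 − 0.576 = 4.424 Mbps.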